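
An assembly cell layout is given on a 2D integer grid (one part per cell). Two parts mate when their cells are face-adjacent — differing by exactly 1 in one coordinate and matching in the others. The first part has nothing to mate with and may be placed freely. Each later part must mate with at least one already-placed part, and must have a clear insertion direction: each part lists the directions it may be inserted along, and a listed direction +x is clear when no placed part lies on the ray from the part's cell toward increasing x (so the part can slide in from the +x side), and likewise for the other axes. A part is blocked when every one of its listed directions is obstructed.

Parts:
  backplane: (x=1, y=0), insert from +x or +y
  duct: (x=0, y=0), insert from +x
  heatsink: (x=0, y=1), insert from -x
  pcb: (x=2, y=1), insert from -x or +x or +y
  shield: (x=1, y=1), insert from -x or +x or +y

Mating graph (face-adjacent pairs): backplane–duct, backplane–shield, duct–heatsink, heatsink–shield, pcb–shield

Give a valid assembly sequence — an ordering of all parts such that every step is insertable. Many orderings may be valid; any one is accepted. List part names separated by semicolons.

duct; backplane; heatsink; shield; pcb

1. duct@(0, 0) [+x clear] — {duct}
2. backplane@(1, 0) [+x clear] — {backplane, duct}
3. heatsink@(0, 1) [-x clear] — {backplane, duct, heatsink}
4. shield@(1, 1) [+x clear] — {backplane, duct, heatsink, shield}
5. pcb@(2, 1) [+x clear] — {backplane, duct, heatsink, pcb, shield}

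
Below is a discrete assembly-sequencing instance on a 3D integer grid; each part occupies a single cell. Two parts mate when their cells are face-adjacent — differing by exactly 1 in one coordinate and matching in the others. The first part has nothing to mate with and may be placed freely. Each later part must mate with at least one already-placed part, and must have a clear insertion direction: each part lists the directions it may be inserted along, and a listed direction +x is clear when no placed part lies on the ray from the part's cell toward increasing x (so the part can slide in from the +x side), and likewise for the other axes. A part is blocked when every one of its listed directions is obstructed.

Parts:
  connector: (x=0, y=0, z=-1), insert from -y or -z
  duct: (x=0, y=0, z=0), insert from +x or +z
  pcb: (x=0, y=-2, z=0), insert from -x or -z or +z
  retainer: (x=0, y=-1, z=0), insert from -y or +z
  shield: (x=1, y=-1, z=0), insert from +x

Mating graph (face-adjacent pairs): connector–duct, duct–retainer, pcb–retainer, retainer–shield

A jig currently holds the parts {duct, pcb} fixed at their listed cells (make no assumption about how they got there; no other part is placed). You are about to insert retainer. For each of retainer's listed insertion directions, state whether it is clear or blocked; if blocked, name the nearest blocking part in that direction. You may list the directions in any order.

-y: nearest on ray is pcb@(0, -2, 0) ⇒ blocked
+z: ray from retainer(0, -1, 0) has no placed part ⇒ clear

+z: clear; -y: blocked by pcb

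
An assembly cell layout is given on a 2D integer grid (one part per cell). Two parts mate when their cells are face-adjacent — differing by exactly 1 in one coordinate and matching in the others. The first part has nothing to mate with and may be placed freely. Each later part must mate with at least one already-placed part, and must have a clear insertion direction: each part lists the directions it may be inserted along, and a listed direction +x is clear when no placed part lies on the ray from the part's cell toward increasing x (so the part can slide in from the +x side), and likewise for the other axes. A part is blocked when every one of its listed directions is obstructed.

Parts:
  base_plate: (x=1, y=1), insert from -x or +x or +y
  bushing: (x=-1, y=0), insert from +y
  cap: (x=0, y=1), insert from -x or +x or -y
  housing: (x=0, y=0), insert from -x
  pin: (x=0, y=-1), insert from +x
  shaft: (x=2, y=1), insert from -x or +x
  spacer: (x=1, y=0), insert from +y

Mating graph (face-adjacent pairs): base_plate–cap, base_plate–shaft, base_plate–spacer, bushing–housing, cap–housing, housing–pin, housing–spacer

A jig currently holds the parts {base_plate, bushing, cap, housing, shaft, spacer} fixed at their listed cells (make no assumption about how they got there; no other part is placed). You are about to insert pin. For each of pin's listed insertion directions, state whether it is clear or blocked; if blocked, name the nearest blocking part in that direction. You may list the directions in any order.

+x: clear

+x: ray from pin(0, -1) has no placed part ⇒ clear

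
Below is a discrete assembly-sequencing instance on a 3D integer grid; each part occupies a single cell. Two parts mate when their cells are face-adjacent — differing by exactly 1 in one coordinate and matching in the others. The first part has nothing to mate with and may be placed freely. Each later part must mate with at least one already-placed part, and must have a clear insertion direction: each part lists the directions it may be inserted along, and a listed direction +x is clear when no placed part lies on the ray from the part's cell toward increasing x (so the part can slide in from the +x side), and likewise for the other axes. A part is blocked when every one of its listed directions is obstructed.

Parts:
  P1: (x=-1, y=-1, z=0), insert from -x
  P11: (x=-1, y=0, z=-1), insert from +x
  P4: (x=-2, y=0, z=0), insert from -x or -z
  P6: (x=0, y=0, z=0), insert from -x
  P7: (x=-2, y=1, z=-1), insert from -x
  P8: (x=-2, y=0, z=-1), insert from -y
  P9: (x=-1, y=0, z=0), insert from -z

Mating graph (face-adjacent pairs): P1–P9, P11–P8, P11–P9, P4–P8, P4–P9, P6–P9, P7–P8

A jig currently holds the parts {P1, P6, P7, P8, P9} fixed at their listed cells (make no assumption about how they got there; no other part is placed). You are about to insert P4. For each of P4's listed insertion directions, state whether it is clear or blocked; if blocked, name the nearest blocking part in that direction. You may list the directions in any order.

-x: clear; -z: blocked by P8

-x: ray from P4(-2, 0, 0) has no placed part ⇒ clear
-z: nearest on ray is P8@(-2, 0, -1) ⇒ blocked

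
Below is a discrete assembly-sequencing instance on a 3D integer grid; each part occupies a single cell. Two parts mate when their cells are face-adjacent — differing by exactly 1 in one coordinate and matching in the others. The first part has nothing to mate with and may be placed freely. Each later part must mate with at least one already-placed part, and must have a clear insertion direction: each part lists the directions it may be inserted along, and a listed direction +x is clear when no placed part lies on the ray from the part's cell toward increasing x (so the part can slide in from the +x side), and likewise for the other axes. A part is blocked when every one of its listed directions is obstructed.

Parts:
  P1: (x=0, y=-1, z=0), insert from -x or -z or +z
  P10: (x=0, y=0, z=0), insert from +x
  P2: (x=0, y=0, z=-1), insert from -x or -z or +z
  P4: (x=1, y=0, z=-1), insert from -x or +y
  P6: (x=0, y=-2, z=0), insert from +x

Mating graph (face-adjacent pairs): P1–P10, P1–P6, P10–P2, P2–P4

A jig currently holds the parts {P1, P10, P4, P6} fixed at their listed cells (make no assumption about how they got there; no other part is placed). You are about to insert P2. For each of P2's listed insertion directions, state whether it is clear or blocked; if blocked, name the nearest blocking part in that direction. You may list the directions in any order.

+z: blocked by P10; -x: clear; -z: clear

-x: ray from P2(0, 0, -1) has no placed part ⇒ clear
-z: ray from P2(0, 0, -1) has no placed part ⇒ clear
+z: nearest on ray is P10@(0, 0, 0) ⇒ blocked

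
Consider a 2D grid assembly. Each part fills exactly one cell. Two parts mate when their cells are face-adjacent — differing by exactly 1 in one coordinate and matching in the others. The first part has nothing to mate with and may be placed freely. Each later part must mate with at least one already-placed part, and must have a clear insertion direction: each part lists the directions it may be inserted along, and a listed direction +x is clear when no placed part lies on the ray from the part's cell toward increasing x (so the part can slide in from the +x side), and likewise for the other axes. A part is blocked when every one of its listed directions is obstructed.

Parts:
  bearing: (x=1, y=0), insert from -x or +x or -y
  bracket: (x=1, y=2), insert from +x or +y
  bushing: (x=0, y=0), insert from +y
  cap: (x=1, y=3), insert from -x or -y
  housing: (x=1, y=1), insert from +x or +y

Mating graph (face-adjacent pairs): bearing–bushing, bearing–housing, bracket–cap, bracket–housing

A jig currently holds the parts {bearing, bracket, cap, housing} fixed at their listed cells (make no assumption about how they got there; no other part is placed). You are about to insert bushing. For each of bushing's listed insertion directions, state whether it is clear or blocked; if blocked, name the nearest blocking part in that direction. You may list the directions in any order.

+y: ray from bushing(0, 0) has no placed part ⇒ clear

+y: clear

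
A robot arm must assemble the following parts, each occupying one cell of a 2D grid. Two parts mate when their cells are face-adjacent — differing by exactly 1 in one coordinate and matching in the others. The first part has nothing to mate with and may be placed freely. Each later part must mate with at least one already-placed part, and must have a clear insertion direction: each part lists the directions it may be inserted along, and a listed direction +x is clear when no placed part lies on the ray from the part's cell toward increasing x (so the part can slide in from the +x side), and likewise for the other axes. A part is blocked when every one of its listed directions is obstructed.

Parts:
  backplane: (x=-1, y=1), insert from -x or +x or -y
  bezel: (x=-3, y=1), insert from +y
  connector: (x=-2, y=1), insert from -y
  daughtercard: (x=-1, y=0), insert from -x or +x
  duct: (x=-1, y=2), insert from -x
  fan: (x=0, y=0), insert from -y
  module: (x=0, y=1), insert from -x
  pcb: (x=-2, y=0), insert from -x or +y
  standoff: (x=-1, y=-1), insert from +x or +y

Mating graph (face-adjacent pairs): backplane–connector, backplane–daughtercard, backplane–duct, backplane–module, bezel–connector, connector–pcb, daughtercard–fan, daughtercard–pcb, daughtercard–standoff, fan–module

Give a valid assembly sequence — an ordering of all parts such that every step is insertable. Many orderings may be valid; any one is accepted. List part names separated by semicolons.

daughtercard; fan; module; standoff; backplane; duct; connector; bezel; pcb

1. daughtercard@(-1, 0) [-x clear] — {daughtercard}
2. fan@(0, 0) [-y clear] — {daughtercard, fan}
3. module@(0, 1) [-x clear] — {daughtercard, fan, module}
4. standoff@(-1, -1) [+x clear] — {daughtercard, fan, module, standoff}
5. backplane@(-1, 1) [-x clear] — {backplane, daughtercard, fan, module, standoff}
6. duct@(-1, 2) [-x clear] — {backplane, daughtercard, duct, fan, module, standoff}
7. connector@(-2, 1) [-y clear] — {backplane, connector, daughtercard, duct, fan, module, standoff}
8. bezel@(-3, 1) [+y clear] — {backplane, bezel, connector, daughtercard, duct, fan, module, standoff}
9. pcb@(-2, 0) [-x clear] — {backplane, bezel, connector, daughtercard, duct, fan, module, pcb, standoff}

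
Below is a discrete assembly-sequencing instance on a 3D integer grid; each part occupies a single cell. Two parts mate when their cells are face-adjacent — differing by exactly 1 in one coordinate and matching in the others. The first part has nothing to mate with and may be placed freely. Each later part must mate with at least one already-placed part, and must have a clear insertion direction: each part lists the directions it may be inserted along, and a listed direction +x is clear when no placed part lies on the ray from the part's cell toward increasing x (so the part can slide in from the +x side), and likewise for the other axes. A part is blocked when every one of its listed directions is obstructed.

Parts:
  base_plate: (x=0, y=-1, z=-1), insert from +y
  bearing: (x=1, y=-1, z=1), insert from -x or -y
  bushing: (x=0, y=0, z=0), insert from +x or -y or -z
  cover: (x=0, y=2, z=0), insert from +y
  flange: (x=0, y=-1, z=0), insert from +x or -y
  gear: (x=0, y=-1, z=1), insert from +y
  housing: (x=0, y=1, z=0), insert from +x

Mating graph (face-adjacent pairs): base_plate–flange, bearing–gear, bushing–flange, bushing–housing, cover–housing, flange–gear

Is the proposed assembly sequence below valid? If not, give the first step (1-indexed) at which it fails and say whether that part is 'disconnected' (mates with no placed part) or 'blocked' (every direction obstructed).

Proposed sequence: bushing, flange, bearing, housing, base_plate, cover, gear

1. bushing@(0, 0, 0) [+x clear] — {bushing}
2. flange@(0, -1, 0) [+x clear] — {bushing, flange}
3. bearing@(1, -1, 1) — no placed neighbour ⇒ disconnected

Invalid at step 3 (disconnected)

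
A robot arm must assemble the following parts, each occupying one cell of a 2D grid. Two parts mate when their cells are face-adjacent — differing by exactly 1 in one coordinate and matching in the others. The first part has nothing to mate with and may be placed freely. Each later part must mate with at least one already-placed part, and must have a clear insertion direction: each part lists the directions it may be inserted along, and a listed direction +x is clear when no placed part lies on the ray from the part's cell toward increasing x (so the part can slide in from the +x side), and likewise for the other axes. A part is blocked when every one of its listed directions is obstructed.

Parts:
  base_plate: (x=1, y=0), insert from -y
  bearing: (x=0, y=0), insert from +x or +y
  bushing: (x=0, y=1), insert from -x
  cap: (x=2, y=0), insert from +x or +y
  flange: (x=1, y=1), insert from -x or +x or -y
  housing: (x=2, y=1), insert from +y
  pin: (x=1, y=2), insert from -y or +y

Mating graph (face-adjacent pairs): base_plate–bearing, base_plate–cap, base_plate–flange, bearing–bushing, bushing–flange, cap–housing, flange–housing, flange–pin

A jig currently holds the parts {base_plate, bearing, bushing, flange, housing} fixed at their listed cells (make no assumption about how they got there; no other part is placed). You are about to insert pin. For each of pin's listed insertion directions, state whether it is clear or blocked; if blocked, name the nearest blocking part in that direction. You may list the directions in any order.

+y: clear; -y: blocked by flange

-y: nearest on ray is flange@(1, 1) ⇒ blocked
+y: ray from pin(1, 2) has no placed part ⇒ clear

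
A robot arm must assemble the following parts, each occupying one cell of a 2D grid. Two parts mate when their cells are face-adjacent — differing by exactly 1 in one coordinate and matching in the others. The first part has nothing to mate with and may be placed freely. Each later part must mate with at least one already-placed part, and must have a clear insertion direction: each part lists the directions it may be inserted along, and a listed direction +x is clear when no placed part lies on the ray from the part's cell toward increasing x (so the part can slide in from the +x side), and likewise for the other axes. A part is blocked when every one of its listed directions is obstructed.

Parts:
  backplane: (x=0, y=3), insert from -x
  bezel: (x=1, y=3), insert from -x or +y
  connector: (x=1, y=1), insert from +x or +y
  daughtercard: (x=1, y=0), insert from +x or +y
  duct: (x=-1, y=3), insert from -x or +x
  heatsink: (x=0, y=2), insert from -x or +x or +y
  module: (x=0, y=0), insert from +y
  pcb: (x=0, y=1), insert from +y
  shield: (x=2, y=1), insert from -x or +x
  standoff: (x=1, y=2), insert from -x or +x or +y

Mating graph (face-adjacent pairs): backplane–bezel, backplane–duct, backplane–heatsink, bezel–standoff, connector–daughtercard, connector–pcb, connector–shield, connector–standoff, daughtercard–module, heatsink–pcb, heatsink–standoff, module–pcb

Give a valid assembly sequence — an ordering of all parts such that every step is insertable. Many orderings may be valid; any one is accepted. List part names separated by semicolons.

1. connector@(1, 1) [+x clear] — {connector}
2. daughtercard@(1, 0) [+x clear] — {connector, daughtercard}
3. module@(0, 0) [+y clear] — {connector, daughtercard, module}
4. shield@(2, 1) [+x clear] — {connector, daughtercard, module, shield}
5. standoff@(1, 2) [-x clear] — {connector, daughtercard, module, shield, standoff}
6. pcb@(0, 1) [+y clear] — {connector, daughtercard, module, pcb, shield, standoff}
7. heatsink@(0, 2) [-x clear] — {connector, daughtercard, heatsink, module, pcb, shield, standoff}
8. backplane@(0, 3) [-x clear] — {backplane, connector, daughtercard, heatsink, module, pcb, shield, standoff}
9. duct@(-1, 3) [-x clear] — {backplane, connector, daughtercard, duct, heatsink, module, pcb, shield, standoff}
10. bezel@(1, 3) [+y clear] — {backplane, bezel, connector, daughtercard, duct, heatsink, module, pcb, shield, standoff}

connector; daughtercard; module; shield; standoff; pcb; heatsink; backplane; duct; bezel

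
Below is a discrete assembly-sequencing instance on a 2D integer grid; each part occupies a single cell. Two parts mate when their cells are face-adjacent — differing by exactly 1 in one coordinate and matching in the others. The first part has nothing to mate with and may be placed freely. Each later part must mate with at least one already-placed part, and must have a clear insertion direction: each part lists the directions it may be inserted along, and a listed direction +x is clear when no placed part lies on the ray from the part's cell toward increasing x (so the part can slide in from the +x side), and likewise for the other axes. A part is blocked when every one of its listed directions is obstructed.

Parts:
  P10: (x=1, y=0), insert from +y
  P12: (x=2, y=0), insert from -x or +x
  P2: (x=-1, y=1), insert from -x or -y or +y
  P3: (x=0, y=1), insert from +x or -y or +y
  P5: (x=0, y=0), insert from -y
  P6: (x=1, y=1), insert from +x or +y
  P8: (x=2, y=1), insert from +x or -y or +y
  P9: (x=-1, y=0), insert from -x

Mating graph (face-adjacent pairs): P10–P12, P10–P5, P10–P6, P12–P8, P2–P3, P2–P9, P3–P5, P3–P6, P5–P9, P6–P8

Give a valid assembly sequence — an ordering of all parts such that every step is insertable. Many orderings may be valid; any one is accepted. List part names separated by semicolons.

P12; P8; P10; P5; P9; P2; P3; P6

1. P12@(2, 0) [-x clear] — {P12}
2. P8@(2, 1) [+x clear] — {P12, P8}
3. P10@(1, 0) [+y clear] — {P10, P12, P8}
4. P5@(0, 0) [-y clear] — {P10, P12, P5, P8}
5. P9@(-1, 0) [-x clear] — {P10, P12, P5, P8, P9}
6. P2@(-1, 1) [-x clear] — {P10, P12, P2, P5, P8, P9}
7. P3@(0, 1) [+y clear] — {P10, P12, P2, P3, P5, P8, P9}
8. P6@(1, 1) [+y clear] — {P10, P12, P2, P3, P5, P6, P8, P9}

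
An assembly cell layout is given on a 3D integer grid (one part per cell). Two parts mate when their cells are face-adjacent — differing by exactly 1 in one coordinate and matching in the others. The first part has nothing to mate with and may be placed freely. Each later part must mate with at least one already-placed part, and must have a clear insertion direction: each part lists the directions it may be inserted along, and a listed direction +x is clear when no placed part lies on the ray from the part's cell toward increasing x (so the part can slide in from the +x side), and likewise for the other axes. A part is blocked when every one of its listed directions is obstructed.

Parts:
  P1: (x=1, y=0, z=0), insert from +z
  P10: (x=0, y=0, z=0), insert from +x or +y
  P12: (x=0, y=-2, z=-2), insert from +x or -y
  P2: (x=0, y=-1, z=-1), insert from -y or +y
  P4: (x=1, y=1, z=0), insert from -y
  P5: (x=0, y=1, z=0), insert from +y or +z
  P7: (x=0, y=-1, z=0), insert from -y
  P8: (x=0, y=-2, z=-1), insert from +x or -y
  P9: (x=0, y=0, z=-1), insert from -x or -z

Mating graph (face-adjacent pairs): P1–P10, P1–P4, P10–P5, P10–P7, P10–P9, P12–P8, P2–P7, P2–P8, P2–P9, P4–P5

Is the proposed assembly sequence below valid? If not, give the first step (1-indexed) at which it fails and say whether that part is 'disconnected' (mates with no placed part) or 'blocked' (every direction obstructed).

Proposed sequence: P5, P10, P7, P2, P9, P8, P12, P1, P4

1. P5@(0, 1, 0) [+y clear] — {P5}
2. P10@(0, 0, 0) [+x clear] — {P10, P5}
3. P7@(0, -1, 0) [-y clear] — {P10, P5, P7}
4. P2@(0, -1, -1) [-y clear] — {P10, P2, P5, P7}
5. P9@(0, 0, -1) [-x clear] — {P10, P2, P5, P7, P9}
6. P8@(0, -2, -1) [+x clear] — {P10, P2, P5, P7, P8, P9}
7. P12@(0, -2, -2) [+x clear] — {P10, P12, P2, P5, P7, P8, P9}
8. P1@(1, 0, 0) [+z clear] — {P1, P10, P12, P2, P5, P7, P8, P9}
9. P4@(1, 1, 0) — -y all obstructed ⇒ blocked

Invalid at step 9 (blocked)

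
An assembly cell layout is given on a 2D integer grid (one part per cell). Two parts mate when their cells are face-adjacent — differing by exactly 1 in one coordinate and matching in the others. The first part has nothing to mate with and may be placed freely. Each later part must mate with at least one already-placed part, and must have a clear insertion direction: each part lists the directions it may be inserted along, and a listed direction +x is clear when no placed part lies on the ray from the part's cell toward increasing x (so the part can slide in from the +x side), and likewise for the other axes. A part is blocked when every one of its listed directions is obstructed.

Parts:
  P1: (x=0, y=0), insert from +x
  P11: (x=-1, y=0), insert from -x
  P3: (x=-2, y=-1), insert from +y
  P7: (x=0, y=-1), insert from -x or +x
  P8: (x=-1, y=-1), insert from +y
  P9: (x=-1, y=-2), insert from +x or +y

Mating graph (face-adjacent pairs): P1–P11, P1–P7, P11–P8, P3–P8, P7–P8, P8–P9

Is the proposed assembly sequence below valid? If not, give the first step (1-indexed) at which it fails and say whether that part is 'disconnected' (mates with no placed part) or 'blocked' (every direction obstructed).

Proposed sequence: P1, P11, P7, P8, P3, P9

Invalid at step 4 (blocked)

1. P1@(0, 0) [+x clear] — {P1}
2. P11@(-1, 0) [-x clear] — {P1, P11}
3. P7@(0, -1) [-x clear] — {P1, P11, P7}
4. P8@(-1, -1) — +y all obstructed ⇒ blocked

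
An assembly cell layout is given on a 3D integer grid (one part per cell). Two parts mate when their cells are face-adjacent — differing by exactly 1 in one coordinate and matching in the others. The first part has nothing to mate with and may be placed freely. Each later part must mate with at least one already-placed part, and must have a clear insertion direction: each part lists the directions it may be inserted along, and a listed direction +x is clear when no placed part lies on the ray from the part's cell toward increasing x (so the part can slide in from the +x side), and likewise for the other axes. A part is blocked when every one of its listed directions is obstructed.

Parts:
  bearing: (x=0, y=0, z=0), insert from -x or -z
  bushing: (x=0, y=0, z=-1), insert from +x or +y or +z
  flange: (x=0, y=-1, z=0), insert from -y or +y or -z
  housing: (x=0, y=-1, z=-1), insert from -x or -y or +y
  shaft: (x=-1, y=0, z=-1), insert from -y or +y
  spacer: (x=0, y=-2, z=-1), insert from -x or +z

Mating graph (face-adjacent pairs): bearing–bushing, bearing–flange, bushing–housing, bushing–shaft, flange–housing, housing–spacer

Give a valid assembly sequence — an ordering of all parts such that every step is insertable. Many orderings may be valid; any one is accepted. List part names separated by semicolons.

1. housing@(0, -1, -1) [-x clear] — {housing}
2. bushing@(0, 0, -1) [+x clear] — {bushing, housing}
3. shaft@(-1, 0, -1) [-y clear] — {bushing, housing, shaft}
4. flange@(0, -1, 0) [-y clear] — {bushing, flange, housing, shaft}
5. bearing@(0, 0, 0) [-x clear] — {bearing, bushing, flange, housing, shaft}
6. spacer@(0, -2, -1) [-x clear] — {bearing, bushing, flange, housing, shaft, spacer}

housing; bushing; shaft; flange; bearing; spacer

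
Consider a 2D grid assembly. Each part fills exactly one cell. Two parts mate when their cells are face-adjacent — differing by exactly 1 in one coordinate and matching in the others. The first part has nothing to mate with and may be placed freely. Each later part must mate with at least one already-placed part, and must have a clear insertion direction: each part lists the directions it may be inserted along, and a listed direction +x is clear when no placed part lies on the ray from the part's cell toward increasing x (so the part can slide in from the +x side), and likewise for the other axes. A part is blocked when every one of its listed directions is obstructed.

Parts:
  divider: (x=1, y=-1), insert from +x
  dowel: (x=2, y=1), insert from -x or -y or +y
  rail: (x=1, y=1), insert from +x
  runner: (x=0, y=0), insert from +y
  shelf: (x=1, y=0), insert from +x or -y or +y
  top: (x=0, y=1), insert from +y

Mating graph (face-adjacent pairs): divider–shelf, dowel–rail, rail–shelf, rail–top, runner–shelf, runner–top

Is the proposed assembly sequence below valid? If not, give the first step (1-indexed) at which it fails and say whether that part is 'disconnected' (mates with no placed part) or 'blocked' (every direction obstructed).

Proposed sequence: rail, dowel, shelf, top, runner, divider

Invalid at step 5 (blocked)

1. rail@(1, 1) [+x clear] — {rail}
2. dowel@(2, 1) [-y clear] — {dowel, rail}
3. shelf@(1, 0) [+x clear] — {dowel, rail, shelf}
4. top@(0, 1) [+y clear] — {dowel, rail, shelf, top}
5. runner@(0, 0) — +y all obstructed ⇒ blocked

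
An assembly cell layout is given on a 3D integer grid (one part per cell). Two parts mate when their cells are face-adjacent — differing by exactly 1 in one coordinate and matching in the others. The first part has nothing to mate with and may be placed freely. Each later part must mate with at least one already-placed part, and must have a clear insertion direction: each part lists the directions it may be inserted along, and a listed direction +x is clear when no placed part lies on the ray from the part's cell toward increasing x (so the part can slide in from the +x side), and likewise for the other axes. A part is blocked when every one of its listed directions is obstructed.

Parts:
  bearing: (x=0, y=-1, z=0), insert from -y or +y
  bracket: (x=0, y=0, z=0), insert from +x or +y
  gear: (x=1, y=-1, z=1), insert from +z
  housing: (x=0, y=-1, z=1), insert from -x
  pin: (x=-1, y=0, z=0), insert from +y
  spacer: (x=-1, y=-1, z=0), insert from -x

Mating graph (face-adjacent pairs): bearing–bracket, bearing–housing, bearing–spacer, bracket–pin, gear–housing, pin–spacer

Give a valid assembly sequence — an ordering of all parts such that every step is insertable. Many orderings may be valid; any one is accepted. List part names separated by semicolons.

1. bracket@(0, 0, 0) [+x clear] — {bracket}
2. bearing@(0, -1, 0) [-y clear] — {bearing, bracket}
3. housing@(0, -1, 1) [-x clear] — {bearing, bracket, housing}
4. spacer@(-1, -1, 0) [-x clear] — {bearing, bracket, housing, spacer}
5. gear@(1, -1, 1) [+z clear] — {bearing, bracket, gear, housing, spacer}
6. pin@(-1, 0, 0) [+y clear] — {bearing, bracket, gear, housing, pin, spacer}

bracket; bearing; housing; spacer; gear; pin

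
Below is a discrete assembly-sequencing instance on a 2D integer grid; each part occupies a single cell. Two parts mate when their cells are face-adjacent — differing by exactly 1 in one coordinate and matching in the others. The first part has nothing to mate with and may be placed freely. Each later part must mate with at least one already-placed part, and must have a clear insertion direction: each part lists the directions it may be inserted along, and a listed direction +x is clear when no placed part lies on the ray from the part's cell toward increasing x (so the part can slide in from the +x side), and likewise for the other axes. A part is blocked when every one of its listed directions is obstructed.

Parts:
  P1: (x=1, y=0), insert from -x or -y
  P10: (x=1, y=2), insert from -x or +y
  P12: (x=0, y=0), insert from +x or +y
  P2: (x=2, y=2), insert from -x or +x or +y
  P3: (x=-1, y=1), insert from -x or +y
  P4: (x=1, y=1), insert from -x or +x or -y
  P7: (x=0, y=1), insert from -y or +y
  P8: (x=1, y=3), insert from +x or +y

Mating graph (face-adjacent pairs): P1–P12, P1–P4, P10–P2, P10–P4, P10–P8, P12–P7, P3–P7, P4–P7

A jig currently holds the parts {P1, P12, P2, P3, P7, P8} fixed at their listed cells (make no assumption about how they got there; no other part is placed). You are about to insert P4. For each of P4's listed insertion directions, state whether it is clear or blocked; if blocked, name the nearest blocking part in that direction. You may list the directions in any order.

-x: nearest on ray is P7@(0, 1) ⇒ blocked
+x: ray from P4(1, 1) has no placed part ⇒ clear
-y: nearest on ray is P1@(1, 0) ⇒ blocked

+x: clear; -x: blocked by P7; -y: blocked by P1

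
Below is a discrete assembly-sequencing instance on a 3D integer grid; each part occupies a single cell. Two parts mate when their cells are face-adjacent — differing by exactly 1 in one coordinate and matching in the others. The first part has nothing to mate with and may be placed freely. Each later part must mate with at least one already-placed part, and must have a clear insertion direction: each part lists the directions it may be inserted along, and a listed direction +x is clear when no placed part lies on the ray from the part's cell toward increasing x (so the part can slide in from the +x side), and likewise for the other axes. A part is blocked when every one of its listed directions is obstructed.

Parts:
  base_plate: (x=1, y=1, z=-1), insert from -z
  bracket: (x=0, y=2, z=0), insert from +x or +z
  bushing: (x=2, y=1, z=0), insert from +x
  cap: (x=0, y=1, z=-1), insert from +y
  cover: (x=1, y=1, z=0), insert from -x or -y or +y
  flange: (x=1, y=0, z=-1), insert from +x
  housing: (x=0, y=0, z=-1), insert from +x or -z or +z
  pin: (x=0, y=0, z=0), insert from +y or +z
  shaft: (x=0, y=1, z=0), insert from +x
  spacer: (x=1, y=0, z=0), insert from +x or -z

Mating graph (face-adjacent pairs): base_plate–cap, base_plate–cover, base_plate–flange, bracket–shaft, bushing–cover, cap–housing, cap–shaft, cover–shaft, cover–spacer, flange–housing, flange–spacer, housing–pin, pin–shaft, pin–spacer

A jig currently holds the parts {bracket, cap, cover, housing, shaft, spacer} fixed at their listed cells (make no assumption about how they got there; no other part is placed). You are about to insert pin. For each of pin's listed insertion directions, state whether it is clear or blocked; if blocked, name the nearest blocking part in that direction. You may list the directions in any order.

+y: nearest on ray is shaft@(0, 1, 0) ⇒ blocked
+z: ray from pin(0, 0, 0) has no placed part ⇒ clear

+y: blocked by shaft; +z: clear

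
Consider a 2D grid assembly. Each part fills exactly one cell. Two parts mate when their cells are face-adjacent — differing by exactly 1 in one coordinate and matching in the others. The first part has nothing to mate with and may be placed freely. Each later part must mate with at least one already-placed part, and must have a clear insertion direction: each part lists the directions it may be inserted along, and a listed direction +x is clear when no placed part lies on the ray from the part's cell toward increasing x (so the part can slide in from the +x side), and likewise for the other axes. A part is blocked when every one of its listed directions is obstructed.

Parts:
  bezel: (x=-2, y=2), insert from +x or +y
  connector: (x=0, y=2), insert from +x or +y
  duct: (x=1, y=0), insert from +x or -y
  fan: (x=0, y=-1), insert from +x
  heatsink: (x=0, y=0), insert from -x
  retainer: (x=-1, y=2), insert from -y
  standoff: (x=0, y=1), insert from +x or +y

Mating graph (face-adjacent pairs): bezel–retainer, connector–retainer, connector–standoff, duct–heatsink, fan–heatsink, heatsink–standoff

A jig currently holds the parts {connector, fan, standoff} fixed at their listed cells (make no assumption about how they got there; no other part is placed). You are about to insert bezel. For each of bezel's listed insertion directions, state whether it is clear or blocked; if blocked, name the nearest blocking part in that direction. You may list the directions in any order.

+x: nearest on ray is connector@(0, 2) ⇒ blocked
+y: ray from bezel(-2, 2) has no placed part ⇒ clear

+x: blocked by connector; +y: clear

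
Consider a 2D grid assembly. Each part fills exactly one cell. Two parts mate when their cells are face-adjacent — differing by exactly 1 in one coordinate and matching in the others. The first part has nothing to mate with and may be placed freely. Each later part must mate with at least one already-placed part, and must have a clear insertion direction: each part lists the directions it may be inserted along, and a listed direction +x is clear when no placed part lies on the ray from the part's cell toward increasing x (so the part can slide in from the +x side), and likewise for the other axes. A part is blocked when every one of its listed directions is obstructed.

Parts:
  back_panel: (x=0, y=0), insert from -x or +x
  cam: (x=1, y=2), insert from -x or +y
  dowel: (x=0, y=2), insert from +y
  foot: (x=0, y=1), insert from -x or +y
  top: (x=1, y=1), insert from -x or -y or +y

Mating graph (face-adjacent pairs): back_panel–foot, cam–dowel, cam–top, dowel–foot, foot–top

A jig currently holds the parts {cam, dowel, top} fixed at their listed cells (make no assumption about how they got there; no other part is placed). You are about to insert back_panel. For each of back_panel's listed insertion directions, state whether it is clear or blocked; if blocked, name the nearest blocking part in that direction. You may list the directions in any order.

-x: ray from back_panel(0, 0) has no placed part ⇒ clear
+x: ray from back_panel(0, 0) has no placed part ⇒ clear

+x: clear; -x: clear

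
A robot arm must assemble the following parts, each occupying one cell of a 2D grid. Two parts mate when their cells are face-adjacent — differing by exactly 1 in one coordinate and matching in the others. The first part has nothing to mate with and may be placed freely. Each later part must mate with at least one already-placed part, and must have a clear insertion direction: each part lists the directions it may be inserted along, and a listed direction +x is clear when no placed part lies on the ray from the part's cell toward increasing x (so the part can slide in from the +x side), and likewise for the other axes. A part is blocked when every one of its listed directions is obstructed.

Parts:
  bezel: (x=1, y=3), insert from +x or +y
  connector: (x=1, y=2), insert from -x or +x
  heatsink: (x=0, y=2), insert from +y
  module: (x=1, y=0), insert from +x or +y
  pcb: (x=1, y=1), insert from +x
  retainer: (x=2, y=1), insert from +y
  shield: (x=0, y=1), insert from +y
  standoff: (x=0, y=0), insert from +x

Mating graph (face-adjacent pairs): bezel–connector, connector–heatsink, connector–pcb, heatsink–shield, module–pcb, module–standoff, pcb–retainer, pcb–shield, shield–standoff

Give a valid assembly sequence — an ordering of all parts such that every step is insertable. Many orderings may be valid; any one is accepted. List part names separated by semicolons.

1. standoff@(0, 0) [+x clear] — {standoff}
2. module@(1, 0) [+x clear] — {module, standoff}
3. pcb@(1, 1) [+x clear] — {module, pcb, standoff}
4. shield@(0, 1) [+y clear] — {module, pcb, shield, standoff}
5. heatsink@(0, 2) [+y clear] — {heatsink, module, pcb, shield, standoff}
6. connector@(1, 2) [+x clear] — {connector, heatsink, module, pcb, shield, standoff}
7. retainer@(2, 1) [+y clear] — {connector, heatsink, module, pcb, retainer, shield, standoff}
8. bezel@(1, 3) [+x clear] — {bezel, connector, heatsink, module, pcb, retainer, shield, standoff}

standoff; module; pcb; shield; heatsink; connector; retainer; bezel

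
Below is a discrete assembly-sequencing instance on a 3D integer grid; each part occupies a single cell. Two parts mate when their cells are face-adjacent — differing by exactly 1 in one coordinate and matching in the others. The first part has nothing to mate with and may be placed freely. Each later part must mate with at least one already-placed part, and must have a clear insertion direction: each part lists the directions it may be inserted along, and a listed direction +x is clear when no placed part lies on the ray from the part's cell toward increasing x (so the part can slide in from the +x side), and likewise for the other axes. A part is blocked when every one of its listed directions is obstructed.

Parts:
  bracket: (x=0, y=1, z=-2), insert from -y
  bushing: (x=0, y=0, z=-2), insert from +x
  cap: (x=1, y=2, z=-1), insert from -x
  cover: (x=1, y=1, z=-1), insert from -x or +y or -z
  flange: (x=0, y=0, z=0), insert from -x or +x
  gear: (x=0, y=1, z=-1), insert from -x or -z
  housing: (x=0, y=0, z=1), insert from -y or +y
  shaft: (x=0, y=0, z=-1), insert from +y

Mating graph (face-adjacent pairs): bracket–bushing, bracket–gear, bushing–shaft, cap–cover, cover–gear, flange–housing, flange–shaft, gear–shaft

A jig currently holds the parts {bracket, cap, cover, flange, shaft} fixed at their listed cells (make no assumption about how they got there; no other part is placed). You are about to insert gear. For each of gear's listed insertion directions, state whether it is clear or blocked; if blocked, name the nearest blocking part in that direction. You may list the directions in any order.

-x: ray from gear(0, 1, -1) has no placed part ⇒ clear
-z: nearest on ray is bracket@(0, 1, -2) ⇒ blocked

-x: clear; -z: blocked by bracket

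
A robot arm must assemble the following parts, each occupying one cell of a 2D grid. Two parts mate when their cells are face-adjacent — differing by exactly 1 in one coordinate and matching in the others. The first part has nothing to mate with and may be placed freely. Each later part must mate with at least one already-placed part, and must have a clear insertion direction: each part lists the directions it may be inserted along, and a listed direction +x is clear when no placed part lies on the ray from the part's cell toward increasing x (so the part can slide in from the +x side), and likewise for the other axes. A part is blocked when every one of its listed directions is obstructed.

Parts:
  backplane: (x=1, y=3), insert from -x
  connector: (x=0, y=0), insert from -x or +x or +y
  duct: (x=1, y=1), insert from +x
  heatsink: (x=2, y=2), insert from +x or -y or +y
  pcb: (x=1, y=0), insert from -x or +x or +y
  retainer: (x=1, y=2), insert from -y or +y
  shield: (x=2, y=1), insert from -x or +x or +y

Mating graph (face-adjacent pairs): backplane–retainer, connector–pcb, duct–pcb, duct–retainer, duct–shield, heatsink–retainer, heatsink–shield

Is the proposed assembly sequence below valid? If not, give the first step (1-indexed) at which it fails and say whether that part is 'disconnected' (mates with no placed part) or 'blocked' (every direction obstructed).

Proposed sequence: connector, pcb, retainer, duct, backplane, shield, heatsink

Invalid at step 3 (disconnected)

1. connector@(0, 0) [-x clear] — {connector}
2. pcb@(1, 0) [+x clear] — {connector, pcb}
3. retainer@(1, 2) — no placed neighbour ⇒ disconnected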